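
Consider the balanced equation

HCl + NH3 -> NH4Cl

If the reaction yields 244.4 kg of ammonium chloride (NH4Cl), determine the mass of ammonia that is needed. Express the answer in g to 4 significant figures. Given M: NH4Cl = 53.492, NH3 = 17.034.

Convert: 244.4 kg = 244400 g.
n(NH4Cl) = 244400 g / 53.492 g/mol = 4568.9 mol.
From the equation the NH4Cl:NH3 mole ratio is 1:1, so n(NH3) = 4568.9 × 1/1 = 4568.9 mol.
Mass of NH3 = 4568.9 mol × 17.034 g/mol = 77827 g.

77830 g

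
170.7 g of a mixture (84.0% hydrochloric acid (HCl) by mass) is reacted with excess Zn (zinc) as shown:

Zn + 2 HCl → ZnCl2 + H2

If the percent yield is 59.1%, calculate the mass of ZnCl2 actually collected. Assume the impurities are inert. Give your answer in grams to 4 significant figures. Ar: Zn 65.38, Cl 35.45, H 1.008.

Pure HCl available = 170.7 g × 0.840 = 143.39 g.
M(HCl) = 1.008 + 35.45 = 36.458 g/mol.
M(ZnCl2) = 65.38 + 2(35.45) = 136.28 g/mol.
n(HCl) = 143.39 g / 36.458 g/mol = 3.9330 mol.
From the equation the HCl:ZnCl2 mole ratio is 2:1, so n(ZnCl2) = 3.9330 × 1/2 = 1.9665 mol.
Mass of ZnCl2 = 1.9665 mol × 136.28 g/mol = 267.99 g.
Actual mass collected = 267.99 g × 0.591 = 158.38 g.

158.4 g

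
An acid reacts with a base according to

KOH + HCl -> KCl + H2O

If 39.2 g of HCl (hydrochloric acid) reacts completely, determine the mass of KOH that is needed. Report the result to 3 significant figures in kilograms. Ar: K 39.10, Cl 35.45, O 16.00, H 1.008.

0.0603 kg

M(HCl) = 1.008 + 35.45 = 36.458 g/mol.
M(KOH) = 39.10 + 16.00 + 1.008 = 56.108 g/mol.
n(HCl) = 39.20 g / 36.458 g/mol = 1.075 mol.
From the equation the HCl:KOH mole ratio is 1:1, so n(KOH) = 1.075 × 1/1 = 1.075 mol.
Mass of KOH = 1.075 mol × 56.108 g/mol = 60.33 g.
Converting to kg: 60.33 g = 0.0603 kg.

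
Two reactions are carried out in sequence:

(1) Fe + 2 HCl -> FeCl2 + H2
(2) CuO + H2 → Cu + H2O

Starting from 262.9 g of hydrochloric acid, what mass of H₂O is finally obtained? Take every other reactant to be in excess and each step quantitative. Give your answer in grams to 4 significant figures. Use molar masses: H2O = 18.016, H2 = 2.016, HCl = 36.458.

64.96 g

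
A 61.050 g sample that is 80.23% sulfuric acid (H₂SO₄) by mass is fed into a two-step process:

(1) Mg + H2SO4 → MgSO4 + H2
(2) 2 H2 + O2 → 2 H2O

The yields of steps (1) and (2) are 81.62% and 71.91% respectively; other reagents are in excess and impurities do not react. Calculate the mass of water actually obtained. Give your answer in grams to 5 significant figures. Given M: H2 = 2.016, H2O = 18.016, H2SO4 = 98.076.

5.2809 g

Pure H2SO4 = 61.050 × 0.8023 = 48.9804 g.
n(H2SO4) = 48.9804 / 98.076 = 0.499413 mol.
Step 1 (H2SO4:H2 = 1:1): theoretical n(H2) = 0.499413 mol; at 81.62% yield, n(H2) = 0.407621 mol.
Step 2 (H2:H2O = 2:2): theoretical n(H2O) = 0.407621 mol, so theoretical mass = 0.407621 × 18.016 = 7.34370 g.
At 71.91% yield, actual mass of H2O = 7.34370 × 0.7191 = 5.28085 g.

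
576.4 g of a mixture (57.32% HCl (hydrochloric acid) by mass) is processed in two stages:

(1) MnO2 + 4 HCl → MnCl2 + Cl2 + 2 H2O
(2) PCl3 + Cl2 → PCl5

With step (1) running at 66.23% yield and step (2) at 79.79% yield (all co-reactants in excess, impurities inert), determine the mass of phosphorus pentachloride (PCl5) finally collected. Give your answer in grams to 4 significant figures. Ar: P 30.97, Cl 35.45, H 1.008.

249.3 g

Pure HCl = 576.4 × 0.5732 = 330.39 g.
M(HCl) = 1.008 + 35.45 = 36.458 g/mol.
M(PCl5) = 30.97 + 5(35.45) = 208.22 g/mol.
n(HCl) = 330.39 / 36.458 = 9.0623 mol.
Step 1 (HCl:Cl2 = 4:1): theoretical n(Cl2) = 2.2656 mol; at 66.23% yield, n(Cl2) = 1.5005 mol.
Step 2 (Cl2:PCl5 = 1:1): theoretical n(PCl5) = 1.5005 mol, so theoretical mass = 1.5005 × 208.22 = 312.43 g.
At 79.79% yield, actual mass of PCl5 = 312.43 × 0.7979 = 249.29 g.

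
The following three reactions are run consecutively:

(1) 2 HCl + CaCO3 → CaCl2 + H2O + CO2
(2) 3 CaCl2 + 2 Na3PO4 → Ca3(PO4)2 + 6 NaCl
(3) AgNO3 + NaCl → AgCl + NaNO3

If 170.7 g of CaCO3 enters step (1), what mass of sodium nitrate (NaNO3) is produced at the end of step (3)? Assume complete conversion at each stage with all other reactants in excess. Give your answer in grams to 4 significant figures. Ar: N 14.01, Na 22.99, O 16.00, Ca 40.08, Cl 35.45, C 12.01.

M(CaCO3) = 40.08 + 12.01 + 3(16.00) = 100.09 g/mol.
M(NaNO3) = 22.99 + 14.01 + 3(16.00) = 85.00 g/mol.
n(CaCO3) = 170.7 / 100.09 = 1.7055 mol.
Reaction (1): CaCO3→CaCl2 ratio 1:1 ⇒ n(CaCl2) = 1.7055 mol.
Reaction (2): CaCl2→NaCl ratio 3:6 ⇒ n(NaCl) = 3.4109 mol.
Reaction (3): NaCl→NaNO3 ratio 1:1 ⇒ n(NaNO3) = 3.4109 mol.
Mass of NaNO3 = 3.4109 × 85.00 = 289.93 g.

289.9 g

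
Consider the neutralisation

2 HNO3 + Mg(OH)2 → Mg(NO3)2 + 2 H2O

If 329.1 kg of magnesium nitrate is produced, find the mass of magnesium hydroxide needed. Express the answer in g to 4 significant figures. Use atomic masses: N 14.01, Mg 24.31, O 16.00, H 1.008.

M(Mg(NO3)2) = 24.31 + 2(14.01) + 6(16.00) = 148.33 g/mol.
M(Mg(OH)2) = 24.31 + 2(16.00) + 2(1.008) = 58.326 g/mol.
Convert: 329.1 kg = 329100 g.
n(Mg(NO3)2) = 329100 g / 148.33 g/mol = 2218.7 mol.
From the equation the Mg(NO3)2:Mg(OH)2 mole ratio is 1:1, so n(Mg(OH)2) = 2218.7 × 1/1 = 2218.7 mol.
Mass of Mg(OH)2 = 2218.7 mol × 58.326 g/mol = 129410 g.

129400 g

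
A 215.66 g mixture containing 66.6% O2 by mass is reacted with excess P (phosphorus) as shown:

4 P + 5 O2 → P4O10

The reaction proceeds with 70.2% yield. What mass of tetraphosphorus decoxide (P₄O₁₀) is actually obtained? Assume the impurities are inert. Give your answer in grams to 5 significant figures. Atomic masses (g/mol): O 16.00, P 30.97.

Pure O2 available = 215.66 g × 0.666 = 143.630 g.
M(O2) = 2(16.00) = 32.00 g/mol.
M(P4O10) = 4(30.97) + 10(16.00) = 283.88 g/mol.
n(O2) = 143.630 g / 32.00 g/mol = 4.48842 mol.
From the equation the O2:P4O10 mole ratio is 5:1, so n(P4O10) = 4.48842 × 1/5 = 0.897685 mol.
Mass of P4O10 = 0.897685 mol × 283.88 g/mol = 254.835 g.
Actual mass collected = 254.835 g × 0.702 = 178.894 g.

178.89 g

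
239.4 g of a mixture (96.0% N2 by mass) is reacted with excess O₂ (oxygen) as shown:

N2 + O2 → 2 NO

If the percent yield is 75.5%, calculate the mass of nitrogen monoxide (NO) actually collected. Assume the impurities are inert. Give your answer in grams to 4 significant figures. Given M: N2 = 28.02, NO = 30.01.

Pure N2 available = 239.4 g × 0.960 = 229.82 g.
n(N2) = 229.82 g / 28.02 g/mol = 8.2021 mol.
From the equation the N2:NO mole ratio is 1:2, so n(NO) = 8.2021 × 2/1 = 16.404 mol.
Mass of NO = 16.404 mol × 30.01 g/mol = 492.29 g.
Actual mass collected = 492.29 g × 0.755 = 371.68 g.

371.7 g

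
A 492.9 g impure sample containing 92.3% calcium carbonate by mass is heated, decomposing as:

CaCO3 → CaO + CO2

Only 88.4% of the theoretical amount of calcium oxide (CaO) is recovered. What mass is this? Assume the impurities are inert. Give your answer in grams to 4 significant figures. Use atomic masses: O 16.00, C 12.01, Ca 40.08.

225.3 g

Pure CaCO3 available = 492.9 g × 0.923 = 454.95 g.
M(CaCO3) = 40.08 + 12.01 + 3(16.00) = 100.09 g/mol.
M(CaO) = 40.08 + 16.00 = 56.08 g/mol.
n(CaCO3) = 454.95 g / 100.09 g/mol = 4.5454 mol.
From the equation the CaCO3:CaO mole ratio is 1:1, so n(CaO) = 4.5454 × 1/1 = 4.5454 mol.
Mass of CaO = 4.5454 mol × 56.08 g/mol = 254.90 g.
Actual mass collected = 254.90 g × 0.884 = 225.34 g.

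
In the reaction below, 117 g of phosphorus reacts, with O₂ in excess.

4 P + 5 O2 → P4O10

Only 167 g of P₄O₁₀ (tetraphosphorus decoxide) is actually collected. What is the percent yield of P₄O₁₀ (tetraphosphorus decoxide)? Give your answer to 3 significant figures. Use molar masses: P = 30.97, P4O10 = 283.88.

n(P) = 117.0 g / 30.97 g/mol = 3.778 mol.
From the equation the P:P4O10 mole ratio is 4:1, so n(P4O10) = 3.778 × 1/4 = 0.9445 mol.
Mass of P4O10 = 0.9445 mol × 283.88 g/mol = 268.1 g.
This is the theoretical yield. Percent yield = 167 g / 268.1 g × 100% = 62.29%.

62.3 %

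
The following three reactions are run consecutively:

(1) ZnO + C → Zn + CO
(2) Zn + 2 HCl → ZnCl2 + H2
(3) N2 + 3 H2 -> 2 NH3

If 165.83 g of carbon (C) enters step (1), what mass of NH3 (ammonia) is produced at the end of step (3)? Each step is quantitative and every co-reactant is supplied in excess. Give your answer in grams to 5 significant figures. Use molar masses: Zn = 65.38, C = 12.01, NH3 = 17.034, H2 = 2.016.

156.80 g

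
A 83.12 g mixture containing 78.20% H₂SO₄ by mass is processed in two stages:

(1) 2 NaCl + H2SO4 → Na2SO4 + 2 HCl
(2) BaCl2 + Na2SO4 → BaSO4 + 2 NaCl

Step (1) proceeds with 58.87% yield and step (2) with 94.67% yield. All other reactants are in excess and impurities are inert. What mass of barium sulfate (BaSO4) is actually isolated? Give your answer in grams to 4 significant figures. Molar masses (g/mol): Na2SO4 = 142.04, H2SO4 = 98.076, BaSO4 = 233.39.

Pure H2SO4 = 83.12 × 0.7820 = 65.000 g.
n(H2SO4) = 65.000 / 98.076 = 0.66275 mol.
Step 1 (H2SO4:Na2SO4 = 1:1): theoretical n(Na2SO4) = 0.66275 mol; at 58.87% yield, n(Na2SO4) = 0.39016 mol.
Step 2 (Na2SO4:BaSO4 = 1:1): theoretical n(BaSO4) = 0.39016 mol, so theoretical mass = 0.39016 × 233.39 = 91.060 g.
At 94.67% yield, actual mass of BaSO4 = 91.060 × 0.9467 = 86.206 g.

86.21 g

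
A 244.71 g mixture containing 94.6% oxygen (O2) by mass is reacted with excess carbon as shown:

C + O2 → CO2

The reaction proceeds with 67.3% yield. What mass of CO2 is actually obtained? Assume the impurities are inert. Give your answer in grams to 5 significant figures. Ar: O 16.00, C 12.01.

Pure O2 available = 244.71 g × 0.946 = 231.496 g.
M(O2) = 2(16.00) = 32.00 g/mol.
M(CO2) = 12.01 + 2(16.00) = 44.01 g/mol.
n(O2) = 231.496 g / 32.00 g/mol = 7.23424 mol.
From the equation the O2:CO2 mole ratio is 1:1, so n(CO2) = 7.23424 × 1/1 = 7.23424 mol.
Mass of CO2 = 7.23424 mol × 44.01 g/mol = 318.379 g.
Actual mass collected = 318.379 g × 0.673 = 214.269 g.

214.27 g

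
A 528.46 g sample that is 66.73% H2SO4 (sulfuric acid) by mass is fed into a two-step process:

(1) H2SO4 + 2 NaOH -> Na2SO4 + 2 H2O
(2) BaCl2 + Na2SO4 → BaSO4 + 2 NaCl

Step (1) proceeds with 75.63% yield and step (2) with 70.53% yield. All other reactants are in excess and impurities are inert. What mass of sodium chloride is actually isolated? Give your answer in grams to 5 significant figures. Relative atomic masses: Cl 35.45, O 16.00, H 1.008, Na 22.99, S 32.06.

224.17 g

Pure H2SO4 = 528.46 × 0.6673 = 352.641 g.
M(H2SO4) = 2(1.008) + 32.06 + 4(16.00) = 98.076 g/mol.
M(NaCl) = 22.99 + 35.45 = 58.44 g/mol.
n(H2SO4) = 352.641 / 98.076 = 3.59559 mol.
Step 1 (H2SO4:Na2SO4 = 1:1): theoretical n(Na2SO4) = 3.59559 mol; at 75.63% yield, n(Na2SO4) = 2.71935 mol.
Step 2 (Na2SO4:NaCl = 1:2): theoretical n(NaCl) = 5.43869 mol, so theoretical mass = 5.43869 × 58.44 = 317.837 g.
At 70.53% yield, actual mass of NaCl = 317.837 × 0.7053 = 224.171 g.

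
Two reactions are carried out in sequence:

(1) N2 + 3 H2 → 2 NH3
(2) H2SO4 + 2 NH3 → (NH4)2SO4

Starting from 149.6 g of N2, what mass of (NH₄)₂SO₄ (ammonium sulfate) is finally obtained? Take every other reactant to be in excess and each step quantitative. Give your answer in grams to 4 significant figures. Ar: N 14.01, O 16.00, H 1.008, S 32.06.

705.5 g

M(N2) = 2(14.01) = 28.02 g/mol.
M((NH4)2SO4) = 2(14.01) + 8(1.008) + 32.06 + 4(16.00) = 132.144 g/mol.
n(N2) = 149.60 / 28.02 = 5.3390 mol.
Step 1 gives a 1:2 ratio of N2 to NH3, so n(NH3) = 10.678 mol.
In step 2 the NH3:(NH4)2SO4 ratio is 2:1, so n((NH4)2SO4) = 5.3390 mol.
Mass of (NH4)2SO4 = 5.3390 × 132.144 = 705.52 g.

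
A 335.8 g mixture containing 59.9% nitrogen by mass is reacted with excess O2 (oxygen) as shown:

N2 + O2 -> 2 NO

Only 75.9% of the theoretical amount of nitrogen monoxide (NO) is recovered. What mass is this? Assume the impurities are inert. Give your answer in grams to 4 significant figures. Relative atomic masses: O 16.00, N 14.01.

327.0 g

Pure N2 available = 335.8 g × 0.599 = 201.14 g.
M(N2) = 2(14.01) = 28.02 g/mol.
M(NO) = 14.01 + 16.00 = 30.01 g/mol.
n(N2) = 201.14 g / 28.02 g/mol = 7.1786 mol.
From the equation the N2:NO mole ratio is 1:2, so n(NO) = 7.1786 × 2/1 = 14.357 mol.
Mass of NO = 14.357 mol × 30.01 g/mol = 430.86 g.
Actual mass collected = 430.86 g × 0.759 = 327.02 g.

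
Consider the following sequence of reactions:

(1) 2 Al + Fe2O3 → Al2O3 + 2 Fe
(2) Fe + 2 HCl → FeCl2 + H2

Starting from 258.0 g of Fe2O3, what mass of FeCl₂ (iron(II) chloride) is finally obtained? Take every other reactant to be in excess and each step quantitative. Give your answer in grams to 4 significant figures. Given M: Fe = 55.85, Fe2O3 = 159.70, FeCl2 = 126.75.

n(Fe2O3) = 258.00 / 159.70 = 1.6155 mol.
Step 1 gives a 1:2 ratio of Fe2O3 to Fe, so n(Fe) = 3.2311 mol.
In step 2 the Fe:FeCl2 ratio is 1:1, so n(FeCl2) = 3.2311 mol.
Mass of FeCl2 = 3.2311 × 126.75 = 409.54 g.

409.5 g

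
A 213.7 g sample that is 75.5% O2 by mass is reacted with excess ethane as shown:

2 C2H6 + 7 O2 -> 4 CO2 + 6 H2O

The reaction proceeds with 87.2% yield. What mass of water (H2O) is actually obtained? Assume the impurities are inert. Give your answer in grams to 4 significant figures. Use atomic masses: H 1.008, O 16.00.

Pure O2 available = 213.7 g × 0.755 = 161.34 g.
M(O2) = 2(16.00) = 32.00 g/mol.
M(H2O) = 2(1.008) + 16.00 = 18.016 g/mol.
n(O2) = 161.34 g / 32.00 g/mol = 5.0420 mol.
From the equation the O2:H2O mole ratio is 7:6, so n(H2O) = 5.0420 × 6/7 = 4.3217 mol.
Mass of H2O = 4.3217 mol × 18.016 g/mol = 77.860 g.
Actual mass collected = 77.860 g × 0.872 = 67.894 g.

67.89 g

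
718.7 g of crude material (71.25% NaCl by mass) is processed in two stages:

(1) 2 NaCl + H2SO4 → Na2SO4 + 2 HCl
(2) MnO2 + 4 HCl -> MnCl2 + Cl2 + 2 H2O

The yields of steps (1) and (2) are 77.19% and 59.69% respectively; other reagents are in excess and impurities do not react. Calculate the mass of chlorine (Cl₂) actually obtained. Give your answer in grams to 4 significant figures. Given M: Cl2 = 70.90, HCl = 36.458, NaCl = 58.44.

71.56 g

Pure NaCl = 718.7 × 0.7125 = 512.07 g.
n(NaCl) = 512.07 / 58.44 = 8.7624 mol.
Step 1 (NaCl:HCl = 2:2): theoretical n(HCl) = 8.7624 mol; at 77.19% yield, n(HCl) = 6.7637 mol.
Step 2 (HCl:Cl2 = 4:1): theoretical n(Cl2) = 1.6909 mol, so theoretical mass = 1.6909 × 70.90 = 119.89 g.
At 59.69% yield, actual mass of Cl2 = 119.89 × 0.5969 = 71.560 g.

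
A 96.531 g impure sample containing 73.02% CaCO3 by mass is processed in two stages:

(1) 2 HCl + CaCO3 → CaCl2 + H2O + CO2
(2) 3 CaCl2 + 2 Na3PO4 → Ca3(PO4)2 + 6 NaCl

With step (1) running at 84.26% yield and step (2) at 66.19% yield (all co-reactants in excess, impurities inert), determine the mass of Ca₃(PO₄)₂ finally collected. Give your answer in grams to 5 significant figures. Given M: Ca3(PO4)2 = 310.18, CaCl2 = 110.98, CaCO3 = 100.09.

40.609 g

Pure CaCO3 = 96.531 × 0.7302 = 70.4869 g.
n(CaCO3) = 70.4869 / 100.09 = 0.704236 mol.
Step 1 (CaCO3:CaCl2 = 1:1): theoretical n(CaCl2) = 0.704236 mol; at 84.26% yield, n(CaCl2) = 0.593389 mol.
Step 2 (CaCl2:Ca3(PO4)2 = 3:1): theoretical n(Ca3(PO4)2) = 0.197796 mol, so theoretical mass = 0.197796 × 310.18 = 61.3525 g.
At 66.19% yield, actual mass of Ca3(PO4)2 = 61.3525 × 0.6619 = 40.6092 g.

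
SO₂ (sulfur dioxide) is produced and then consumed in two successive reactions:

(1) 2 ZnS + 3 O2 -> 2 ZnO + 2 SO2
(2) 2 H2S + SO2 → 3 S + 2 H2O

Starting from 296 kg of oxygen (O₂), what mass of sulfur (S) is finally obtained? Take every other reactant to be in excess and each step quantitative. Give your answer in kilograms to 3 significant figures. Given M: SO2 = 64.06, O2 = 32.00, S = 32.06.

593 kg

296 kg = 296000 g.
n(O2) = 296000 / 32.00 = 9250 mol.
Step 1 gives a 3:2 ratio of O2 to SO2, so n(SO2) = 6167 mol.
In step 2 the SO2:S ratio is 1:3, so n(S) = 18500 mol.
Mass of S = 18500 × 32.06 = 593100 g = 593 kg.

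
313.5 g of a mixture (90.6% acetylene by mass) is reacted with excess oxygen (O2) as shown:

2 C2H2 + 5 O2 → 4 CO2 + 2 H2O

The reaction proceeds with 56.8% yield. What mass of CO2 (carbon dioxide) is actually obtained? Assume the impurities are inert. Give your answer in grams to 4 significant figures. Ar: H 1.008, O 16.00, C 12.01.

Pure C2H2 available = 313.5 g × 0.906 = 284.03 g.
M(C2H2) = 2(12.01) + 2(1.008) = 26.036 g/mol.
M(CO2) = 12.01 + 2(16.00) = 44.01 g/mol.
n(C2H2) = 284.03 g / 26.036 g/mol = 10.909 mol.
From the equation the C2H2:CO2 mole ratio is 2:4, so n(CO2) = 10.909 × 4/2 = 21.818 mol.
Mass of CO2 = 21.818 mol × 44.01 g/mol = 960.22 g.
Actual mass collected = 960.22 g × 0.568 = 545.41 g.

545.4 g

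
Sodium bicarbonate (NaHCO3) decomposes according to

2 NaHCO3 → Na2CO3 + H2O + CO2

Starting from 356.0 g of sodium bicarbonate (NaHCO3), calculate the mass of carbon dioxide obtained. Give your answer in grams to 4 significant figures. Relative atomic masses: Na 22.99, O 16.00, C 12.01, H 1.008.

M(NaHCO3) = 22.99 + 1.008 + 12.01 + 3(16.00) = 84.008 g/mol.
M(CO2) = 12.01 + 2(16.00) = 44.01 g/mol.
n(NaHCO3) = 356.00 g / 84.008 g/mol = 4.2377 mol.
From the equation the NaHCO3:CO2 mole ratio is 2:1, so n(CO2) = 4.2377 × 1/2 = 2.1188 mol.
Mass of CO2 = 2.1188 mol × 44.01 g/mol = 93.250 g.

93.25 g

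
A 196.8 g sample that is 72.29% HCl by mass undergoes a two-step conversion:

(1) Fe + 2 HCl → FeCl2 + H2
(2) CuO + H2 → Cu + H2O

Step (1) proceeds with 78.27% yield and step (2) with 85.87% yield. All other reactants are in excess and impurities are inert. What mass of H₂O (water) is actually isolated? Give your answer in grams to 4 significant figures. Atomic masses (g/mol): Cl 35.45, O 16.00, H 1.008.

23.63 g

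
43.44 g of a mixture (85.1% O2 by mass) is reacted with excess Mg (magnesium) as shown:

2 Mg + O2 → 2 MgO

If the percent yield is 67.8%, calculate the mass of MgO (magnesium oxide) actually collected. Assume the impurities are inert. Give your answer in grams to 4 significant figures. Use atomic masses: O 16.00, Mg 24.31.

63.15 g

Pure O2 available = 43.44 g × 0.851 = 36.967 g.
M(O2) = 2(16.00) = 32.00 g/mol.
M(MgO) = 24.31 + 16.00 = 40.31 g/mol.
n(O2) = 36.967 g / 32.00 g/mol = 1.1552 mol.
From the equation the O2:MgO mole ratio is 1:2, so n(MgO) = 1.1552 × 2/1 = 2.3105 mol.
Mass of MgO = 2.3105 mol × 40.31 g/mol = 93.135 g.
Actual mass collected = 93.135 g × 0.678 = 63.145 g.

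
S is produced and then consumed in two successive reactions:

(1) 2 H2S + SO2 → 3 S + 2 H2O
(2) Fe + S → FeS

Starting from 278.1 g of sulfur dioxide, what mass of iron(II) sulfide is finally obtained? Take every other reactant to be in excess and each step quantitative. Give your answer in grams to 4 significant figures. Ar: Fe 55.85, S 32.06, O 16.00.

1145 g

M(SO2) = 32.06 + 2(16.00) = 64.06 g/mol.
M(FeS) = 55.85 + 32.06 = 87.91 g/mol.
n(SO2) = 278.10 / 64.06 = 4.3412 mol.
Step 1 gives a 1:3 ratio of SO2 to S, so n(S) = 13.024 mol.
In step 2 the S:FeS ratio is 1:1, so n(FeS) = 13.024 mol.
Mass of FeS = 13.024 × 87.91 = 1144.9 g.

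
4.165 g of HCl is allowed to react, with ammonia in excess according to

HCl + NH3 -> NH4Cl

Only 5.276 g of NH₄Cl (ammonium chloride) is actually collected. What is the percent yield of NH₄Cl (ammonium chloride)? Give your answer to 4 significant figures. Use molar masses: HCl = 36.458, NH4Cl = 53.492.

86.34 %

n(HCl) = 4.1650 g / 36.458 g/mol = 0.11424 mol.
From the equation the HCl:NH4Cl mole ratio is 1:1, so n(NH4Cl) = 0.11424 × 1/1 = 0.11424 mol.
Mass of NH4Cl = 0.11424 mol × 53.492 g/mol = 6.1110 g.
This is the theoretical yield. Percent yield = 5.276 g / 6.1110 g × 100% = 86.336%.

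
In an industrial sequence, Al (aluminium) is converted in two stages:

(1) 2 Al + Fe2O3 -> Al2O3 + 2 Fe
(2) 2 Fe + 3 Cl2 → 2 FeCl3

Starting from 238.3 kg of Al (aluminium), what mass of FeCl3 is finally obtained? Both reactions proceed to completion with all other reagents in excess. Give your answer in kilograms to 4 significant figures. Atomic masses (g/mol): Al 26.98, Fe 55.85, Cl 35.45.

1433 kg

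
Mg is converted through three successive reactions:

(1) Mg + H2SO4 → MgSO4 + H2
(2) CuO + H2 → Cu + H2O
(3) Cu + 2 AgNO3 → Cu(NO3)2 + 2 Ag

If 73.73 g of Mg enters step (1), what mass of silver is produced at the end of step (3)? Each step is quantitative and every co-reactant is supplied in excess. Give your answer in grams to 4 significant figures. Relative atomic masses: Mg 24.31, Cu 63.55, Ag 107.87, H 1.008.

654.3 g

M(Mg) = 24.31 g/mol.
M(Ag) = 107.87 g/mol.
n(Mg) = 73.73 / 24.31 = 3.0329 mol.
Reaction (1): Mg→H2 ratio 1:1 ⇒ n(H2) = 3.0329 mol.
Reaction (2): H2→Cu ratio 1:1 ⇒ n(Cu) = 3.0329 mol.
Reaction (3): Cu→Ag ratio 1:2 ⇒ n(Ag) = 6.0658 mol.
Mass of Ag = 6.0658 × 107.87 = 654.32 g.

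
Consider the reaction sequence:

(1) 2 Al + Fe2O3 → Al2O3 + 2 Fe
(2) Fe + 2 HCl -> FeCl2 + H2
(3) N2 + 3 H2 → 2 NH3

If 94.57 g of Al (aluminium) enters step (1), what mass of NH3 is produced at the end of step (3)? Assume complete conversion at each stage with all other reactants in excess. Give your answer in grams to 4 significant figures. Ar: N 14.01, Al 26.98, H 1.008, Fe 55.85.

M(Al) = 26.98 g/mol.
M(NH3) = 14.01 + 3(1.008) = 17.034 g/mol.
n(Al) = 94.57 / 26.98 = 3.5052 mol.
Reaction (1): Al→Fe ratio 2:2 ⇒ n(Fe) = 3.5052 mol.
Reaction (2): Fe→H2 ratio 1:1 ⇒ n(H2) = 3.5052 mol.
Reaction (3): H2→NH3 ratio 3:2 ⇒ n(NH3) = 2.3368 mol.
Mass of NH3 = 2.3368 × 17.034 = 39.805 g.

39.80 g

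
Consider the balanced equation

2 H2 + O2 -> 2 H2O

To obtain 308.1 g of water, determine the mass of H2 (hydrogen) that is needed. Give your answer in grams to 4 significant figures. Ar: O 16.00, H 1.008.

34.48 g

M(H2O) = 2(1.008) + 16.00 = 18.016 g/mol.
M(H2) = 2(1.008) = 2.016 g/mol.
n(H2O) = 308.10 g / 18.016 g/mol = 17.101 mol.
From the equation the H2O:H2 mole ratio is 2:2, so n(H2) = 17.101 × 2/2 = 17.101 mol.
Mass of H2 = 17.101 mol × 2.016 g/mol = 34.477 g.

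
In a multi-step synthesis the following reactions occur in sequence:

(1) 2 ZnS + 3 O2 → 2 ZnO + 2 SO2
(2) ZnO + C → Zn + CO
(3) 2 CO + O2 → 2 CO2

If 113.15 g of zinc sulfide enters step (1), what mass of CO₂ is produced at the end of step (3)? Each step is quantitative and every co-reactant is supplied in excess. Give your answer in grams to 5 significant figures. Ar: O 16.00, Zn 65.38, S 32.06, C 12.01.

51.106 g

M(ZnS) = 65.38 + 32.06 = 97.44 g/mol.
M(CO2) = 12.01 + 2(16.00) = 44.01 g/mol.
n(ZnS) = 113.15 / 97.44 = 1.16123 mol.
Reaction (1): ZnS→ZnO ratio 2:2 ⇒ n(ZnO) = 1.16123 mol.
Reaction (2): ZnO→CO ratio 1:1 ⇒ n(CO) = 1.16123 mol.
Reaction (3): CO→CO2 ratio 2:2 ⇒ n(CO2) = 1.16123 mol.
Mass of CO2 = 1.16123 × 44.01 = 51.1056 g.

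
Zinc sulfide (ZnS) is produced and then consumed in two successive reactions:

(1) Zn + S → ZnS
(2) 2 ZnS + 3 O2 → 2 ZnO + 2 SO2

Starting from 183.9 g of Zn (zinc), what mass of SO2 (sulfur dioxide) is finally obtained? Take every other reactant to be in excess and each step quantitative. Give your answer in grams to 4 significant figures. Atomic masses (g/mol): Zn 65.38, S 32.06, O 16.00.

180.2 g

M(Zn) = 65.38 g/mol.
M(SO2) = 32.06 + 2(16.00) = 64.06 g/mol.
n(Zn) = 183.90 / 65.38 = 2.8128 mol.
Step 1 gives a 1:1 ratio of Zn to ZnS, so n(ZnS) = 2.8128 mol.
In step 2 the ZnS:SO2 ratio is 2:2, so n(SO2) = 2.8128 mol.
Mass of SO2 = 2.8128 × 64.06 = 180.19 g.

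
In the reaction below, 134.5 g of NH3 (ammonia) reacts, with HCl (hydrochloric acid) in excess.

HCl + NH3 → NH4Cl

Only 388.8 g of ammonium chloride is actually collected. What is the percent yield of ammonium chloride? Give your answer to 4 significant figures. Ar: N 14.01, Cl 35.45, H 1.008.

92.05 %

M(NH3) = 14.01 + 3(1.008) = 17.034 g/mol.
M(NH4Cl) = 14.01 + 4(1.008) + 35.45 = 53.492 g/mol.
n(NH3) = 134.50 g / 17.034 g/mol = 7.8960 mol.
From the equation the NH3:NH4Cl mole ratio is 1:1, so n(NH4Cl) = 7.8960 × 1/1 = 7.8960 mol.
Mass of NH4Cl = 7.8960 mol × 53.492 g/mol = 422.37 g.
This is the theoretical yield. Percent yield = 388.8 g / 422.37 g × 100% = 92.052%.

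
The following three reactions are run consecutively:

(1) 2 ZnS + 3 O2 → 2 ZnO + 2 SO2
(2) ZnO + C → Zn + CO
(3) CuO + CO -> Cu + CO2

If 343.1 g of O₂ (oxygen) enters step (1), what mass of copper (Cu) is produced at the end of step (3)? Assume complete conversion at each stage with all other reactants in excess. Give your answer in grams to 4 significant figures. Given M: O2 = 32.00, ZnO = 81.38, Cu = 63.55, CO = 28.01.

454.3 g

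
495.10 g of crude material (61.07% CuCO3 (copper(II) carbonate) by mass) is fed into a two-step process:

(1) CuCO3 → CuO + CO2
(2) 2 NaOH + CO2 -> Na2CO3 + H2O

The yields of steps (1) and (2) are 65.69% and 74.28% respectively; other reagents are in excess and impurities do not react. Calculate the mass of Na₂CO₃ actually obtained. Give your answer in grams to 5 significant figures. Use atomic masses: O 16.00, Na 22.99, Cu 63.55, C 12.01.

Pure CuCO3 = 495.10 × 0.6107 = 302.358 g.
M(CuCO3) = 63.55 + 12.01 + 3(16.00) = 123.56 g/mol.
M(Na2CO3) = 2(22.99) + 12.01 + 3(16.00) = 105.99 g/mol.
n(CuCO3) = 302.358 / 123.56 = 2.44705 mol.
Step 1 (CuCO3:CO2 = 1:1): theoretical n(CO2) = 2.44705 mol; at 65.69% yield, n(CO2) = 1.60747 mol.
Step 2 (CO2:Na2CO3 = 1:1): theoretical n(Na2CO3) = 1.60747 mol, so theoretical mass = 1.60747 × 105.99 = 170.375 g.
At 74.28% yield, actual mass of Na2CO3 = 170.375 × 0.7428 = 126.555 g.

126.55 g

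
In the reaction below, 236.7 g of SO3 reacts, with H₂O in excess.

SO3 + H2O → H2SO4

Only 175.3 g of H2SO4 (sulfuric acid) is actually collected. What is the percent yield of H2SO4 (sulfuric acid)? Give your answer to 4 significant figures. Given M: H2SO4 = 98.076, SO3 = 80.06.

n(SO3) = 236.70 g / 80.06 g/mol = 2.9565 mol.
From the equation the SO3:H2SO4 mole ratio is 1:1, so n(H2SO4) = 2.9565 × 1/1 = 2.9565 mol.
Mass of H2SO4 = 2.9565 mol × 98.076 g/mol = 289.96 g.
This is the theoretical yield. Percent yield = 175.3 g / 289.96 g × 100% = 60.456%.

60.46 %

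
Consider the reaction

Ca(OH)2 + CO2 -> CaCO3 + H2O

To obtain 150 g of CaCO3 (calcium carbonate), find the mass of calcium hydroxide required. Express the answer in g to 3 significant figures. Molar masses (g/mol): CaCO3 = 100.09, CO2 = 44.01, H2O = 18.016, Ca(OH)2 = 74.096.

111 g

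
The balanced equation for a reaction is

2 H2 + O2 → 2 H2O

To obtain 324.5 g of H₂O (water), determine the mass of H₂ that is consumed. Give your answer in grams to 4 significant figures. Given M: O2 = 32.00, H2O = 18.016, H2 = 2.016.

36.31 g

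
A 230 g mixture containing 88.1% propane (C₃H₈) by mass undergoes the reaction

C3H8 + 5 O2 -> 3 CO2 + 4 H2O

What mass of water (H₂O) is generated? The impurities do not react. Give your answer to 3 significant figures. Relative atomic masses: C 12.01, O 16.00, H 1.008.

331 g

Mass of pure C3H8 = 230 g × 0.881 = 202.6 g.
M(C3H8) = 3(12.01) + 8(1.008) = 44.094 g/mol.
M(H2O) = 2(1.008) + 16.00 = 18.016 g/mol.
n(C3H8) = 202.6 g / 44.094 g/mol = 4.595 mol.
From the equation the C3H8:H2O mole ratio is 1:4, so n(H2O) = 4.595 × 4/1 = 18.38 mol.
Mass of H2O = 18.38 mol × 18.016 g/mol = 331.2 g.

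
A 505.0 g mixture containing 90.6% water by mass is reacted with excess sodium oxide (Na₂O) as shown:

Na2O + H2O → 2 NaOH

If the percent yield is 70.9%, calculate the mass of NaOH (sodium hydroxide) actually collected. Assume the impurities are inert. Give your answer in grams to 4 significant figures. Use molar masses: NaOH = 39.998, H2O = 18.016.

1440 g

Pure H2O available = 505.0 g × 0.906 = 457.53 g.
n(H2O) = 457.53 g / 18.016 g/mol = 25.396 mol.
From the equation the H2O:NaOH mole ratio is 1:2, so n(NaOH) = 25.396 × 2/1 = 50.792 mol.
Mass of NaOH = 50.792 mol × 39.998 g/mol = 2031.6 g.
Actual mass collected = 2031.6 g × 0.709 = 1440.4 g.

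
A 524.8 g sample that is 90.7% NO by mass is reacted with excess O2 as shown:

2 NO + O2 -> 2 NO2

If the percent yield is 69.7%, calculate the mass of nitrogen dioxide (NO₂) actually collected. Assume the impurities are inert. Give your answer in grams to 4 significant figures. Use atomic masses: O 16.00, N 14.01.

Pure NO available = 524.8 g × 0.907 = 475.99 g.
M(NO) = 14.01 + 16.00 = 30.01 g/mol.
M(NO2) = 14.01 + 2(16.00) = 46.01 g/mol.
n(NO) = 475.99 g / 30.01 g/mol = 15.861 mol.
From the equation the NO:NO2 mole ratio is 2:2, so n(NO2) = 15.861 × 2/2 = 15.861 mol.
Mass of NO2 = 15.861 mol × 46.01 g/mol = 729.77 g.
Actual mass collected = 729.77 g × 0.697 = 508.65 g.

508.7 g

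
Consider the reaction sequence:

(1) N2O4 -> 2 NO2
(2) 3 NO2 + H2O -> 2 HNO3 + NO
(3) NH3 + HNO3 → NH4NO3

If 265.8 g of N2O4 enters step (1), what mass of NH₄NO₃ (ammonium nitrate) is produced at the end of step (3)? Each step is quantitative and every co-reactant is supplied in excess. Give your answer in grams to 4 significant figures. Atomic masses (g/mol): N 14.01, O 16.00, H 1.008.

M(N2O4) = 2(14.01) + 4(16.00) = 92.02 g/mol.
M(NH4NO3) = 2(14.01) + 4(1.008) + 3(16.00) = 80.052 g/mol.
n(N2O4) = 265.8 / 92.02 = 2.8885 mol.
Reaction (1): N2O4→NO2 ratio 1:2 ⇒ n(NO2) = 5.7770 mol.
Reaction (2): NO2→HNO3 ratio 3:2 ⇒ n(HNO3) = 3.8513 mol.
Reaction (3): HNO3→NH4NO3 ratio 1:1 ⇒ n(NH4NO3) = 3.8513 mol.
Mass of NH4NO3 = 3.8513 × 80.052 = 308.31 g.

308.3 g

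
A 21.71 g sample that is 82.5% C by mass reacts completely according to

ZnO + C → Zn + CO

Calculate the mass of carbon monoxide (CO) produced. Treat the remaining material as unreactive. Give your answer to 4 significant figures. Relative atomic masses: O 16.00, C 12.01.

41.77 g

Mass of pure C = 21.71 g × 0.825 = 17.911 g.
M(C) = 12.01 g/mol.
M(CO) = 12.01 + 16.00 = 28.01 g/mol.
n(C) = 17.911 g / 12.01 g/mol = 1.4913 mol.
From the equation the C:CO mole ratio is 1:1, so n(CO) = 1.4913 × 1/1 = 1.4913 mol.
Mass of CO = 1.4913 mol × 28.01 g/mol = 41.772 g.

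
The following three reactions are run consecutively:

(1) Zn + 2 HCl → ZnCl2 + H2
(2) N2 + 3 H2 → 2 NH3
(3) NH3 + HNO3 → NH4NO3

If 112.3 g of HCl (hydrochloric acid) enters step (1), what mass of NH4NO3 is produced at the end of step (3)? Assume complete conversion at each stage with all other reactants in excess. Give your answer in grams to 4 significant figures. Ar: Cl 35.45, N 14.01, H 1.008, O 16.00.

M(HCl) = 1.008 + 35.45 = 36.458 g/mol.
M(NH4NO3) = 2(14.01) + 4(1.008) + 3(16.00) = 80.052 g/mol.
n(HCl) = 112.3 / 36.458 = 3.0803 mol.
Reaction (1): HCl→H2 ratio 2:1 ⇒ n(H2) = 1.5401 mol.
Reaction (2): H2→NH3 ratio 3:2 ⇒ n(NH3) = 1.0268 mol.
Reaction (3): NH3→NH4NO3 ratio 1:1 ⇒ n(NH4NO3) = 1.0268 mol.
Mass of NH4NO3 = 1.0268 × 80.052 = 82.194 g.

82.19 g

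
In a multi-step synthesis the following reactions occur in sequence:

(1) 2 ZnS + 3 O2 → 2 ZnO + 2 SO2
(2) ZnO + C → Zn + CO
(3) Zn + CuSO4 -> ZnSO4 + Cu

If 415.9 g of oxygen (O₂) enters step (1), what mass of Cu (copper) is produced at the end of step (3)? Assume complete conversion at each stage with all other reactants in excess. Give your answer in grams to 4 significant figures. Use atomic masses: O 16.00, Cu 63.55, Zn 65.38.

550.6 g

M(O2) = 2(16.00) = 32.00 g/mol.
M(Cu) = 63.55 g/mol.
n(O2) = 415.9 / 32.00 = 12.997 mol.
Reaction (1): O2→ZnO ratio 3:2 ⇒ n(ZnO) = 8.6646 mol.
Reaction (2): ZnO→Zn ratio 1:1 ⇒ n(Zn) = 8.6646 mol.
Reaction (3): Zn→Cu ratio 1:1 ⇒ n(Cu) = 8.6646 mol.
Mass of Cu = 8.6646 × 63.55 = 550.63 g.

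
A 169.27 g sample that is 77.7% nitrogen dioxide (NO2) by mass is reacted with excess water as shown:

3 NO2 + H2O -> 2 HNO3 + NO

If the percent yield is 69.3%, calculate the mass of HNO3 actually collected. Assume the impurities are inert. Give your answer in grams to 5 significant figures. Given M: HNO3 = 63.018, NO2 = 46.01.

83.225 g

Pure NO2 available = 169.27 g × 0.777 = 131.523 g.
n(NO2) = 131.523 g / 46.01 g/mol = 2.85857 mol.
From the equation the NO2:HNO3 mole ratio is 3:2, so n(HNO3) = 2.85857 × 2/3 = 1.90571 mol.
Mass of HNO3 = 1.90571 mol × 63.018 g/mol = 120.094 g.
Actual mass collected = 120.094 g × 0.693 = 83.2253 g.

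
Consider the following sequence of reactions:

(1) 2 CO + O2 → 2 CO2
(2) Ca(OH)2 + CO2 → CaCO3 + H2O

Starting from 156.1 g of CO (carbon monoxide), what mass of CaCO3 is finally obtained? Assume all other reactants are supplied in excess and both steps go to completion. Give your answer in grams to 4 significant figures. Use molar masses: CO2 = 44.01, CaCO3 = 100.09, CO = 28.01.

n(CO) = 156.10 / 28.01 = 5.5730 mol.
Step 1 gives a 2:2 ratio of CO to CO2, so n(CO2) = 5.5730 mol.
In step 2 the CO2:CaCO3 ratio is 1:1, so n(CaCO3) = 5.5730 mol.
Mass of CaCO3 = 5.5730 × 100.09 = 557.80 g.

557.8 g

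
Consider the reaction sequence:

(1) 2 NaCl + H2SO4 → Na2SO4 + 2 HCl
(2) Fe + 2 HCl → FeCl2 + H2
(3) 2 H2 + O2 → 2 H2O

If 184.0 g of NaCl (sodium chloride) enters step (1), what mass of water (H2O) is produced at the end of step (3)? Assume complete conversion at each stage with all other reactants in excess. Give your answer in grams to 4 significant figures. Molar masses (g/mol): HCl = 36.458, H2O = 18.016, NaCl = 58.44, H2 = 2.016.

n(NaCl) = 184.0 / 58.44 = 3.1485 mol.
Reaction (1): NaCl→HCl ratio 2:2 ⇒ n(HCl) = 3.1485 mol.
Reaction (2): HCl→H2 ratio 2:1 ⇒ n(H2) = 1.5743 mol.
Reaction (3): H2→H2O ratio 2:2 ⇒ n(H2O) = 1.5743 mol.
Mass of H2O = 1.5743 × 18.016 = 28.362 g.

28.36 g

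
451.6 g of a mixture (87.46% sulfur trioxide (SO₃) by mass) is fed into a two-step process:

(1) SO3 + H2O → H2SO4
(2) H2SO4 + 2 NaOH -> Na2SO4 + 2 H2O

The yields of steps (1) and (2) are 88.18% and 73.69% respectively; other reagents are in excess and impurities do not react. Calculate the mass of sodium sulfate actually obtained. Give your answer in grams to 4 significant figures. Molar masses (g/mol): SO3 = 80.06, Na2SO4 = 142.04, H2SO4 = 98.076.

Pure SO3 = 451.6 × 0.8746 = 394.97 g.
n(SO3) = 394.97 / 80.06 = 4.9334 mol.
Step 1 (SO3:H2SO4 = 1:1): theoretical n(H2SO4) = 4.9334 mol; at 88.18% yield, n(H2SO4) = 4.3503 mol.
Step 2 (H2SO4:Na2SO4 = 1:1): theoretical n(Na2SO4) = 4.3503 mol, so theoretical mass = 4.3503 × 142.04 = 617.91 g.
At 73.69% yield, actual mass of Na2SO4 = 617.91 × 0.7369 = 455.34 g.

455.3 g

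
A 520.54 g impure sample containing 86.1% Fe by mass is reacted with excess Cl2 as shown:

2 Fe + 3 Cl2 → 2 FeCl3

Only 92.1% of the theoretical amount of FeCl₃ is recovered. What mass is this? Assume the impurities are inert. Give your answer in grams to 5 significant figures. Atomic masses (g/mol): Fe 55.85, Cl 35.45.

1198.8 g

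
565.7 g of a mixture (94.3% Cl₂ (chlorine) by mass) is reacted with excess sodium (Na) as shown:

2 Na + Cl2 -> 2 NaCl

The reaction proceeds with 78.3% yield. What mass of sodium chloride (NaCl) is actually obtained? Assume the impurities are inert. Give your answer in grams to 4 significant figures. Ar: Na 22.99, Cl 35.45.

Pure Cl2 available = 565.7 g × 0.943 = 533.46 g.
M(Cl2) = 2(35.45) = 70.90 g/mol.
M(NaCl) = 22.99 + 35.45 = 58.44 g/mol.
n(Cl2) = 533.46 g / 70.90 g/mol = 7.5240 mol.
From the equation the Cl2:NaCl mole ratio is 1:2, so n(NaCl) = 7.5240 × 2/1 = 15.048 mol.
Mass of NaCl = 15.048 mol × 58.44 g/mol = 879.41 g.
Actual mass collected = 879.41 g × 0.783 = 688.58 g.

688.6 g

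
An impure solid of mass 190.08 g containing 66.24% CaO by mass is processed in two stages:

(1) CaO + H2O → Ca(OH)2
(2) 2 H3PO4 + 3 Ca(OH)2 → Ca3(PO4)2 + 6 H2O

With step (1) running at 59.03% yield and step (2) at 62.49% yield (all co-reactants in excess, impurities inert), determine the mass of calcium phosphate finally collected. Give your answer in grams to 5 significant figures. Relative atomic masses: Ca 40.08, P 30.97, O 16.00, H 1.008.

Pure CaO = 190.08 × 0.6624 = 125.909 g.
M(CaO) = 40.08 + 16.00 = 56.08 g/mol.
M(Ca3(PO4)2) = 3(40.08) + 2(30.97) + 8(16.00) = 310.18 g/mol.
n(CaO) = 125.909 / 56.08 = 2.24517 mol.
Step 1 (CaO:Ca(OH)2 = 1:1): theoretical n(Ca(OH)2) = 2.24517 mol; at 59.03% yield, n(Ca(OH)2) = 1.32532 mol.
Step 2 (Ca(OH)2:Ca3(PO4)2 = 3:1): theoretical n(Ca3(PO4)2) = 0.441774 mol, so theoretical mass = 0.441774 × 310.18 = 137.029 g.
At 62.49% yield, actual mass of Ca3(PO4)2 = 137.029 × 0.6249 = 85.6297 g.

85.630 g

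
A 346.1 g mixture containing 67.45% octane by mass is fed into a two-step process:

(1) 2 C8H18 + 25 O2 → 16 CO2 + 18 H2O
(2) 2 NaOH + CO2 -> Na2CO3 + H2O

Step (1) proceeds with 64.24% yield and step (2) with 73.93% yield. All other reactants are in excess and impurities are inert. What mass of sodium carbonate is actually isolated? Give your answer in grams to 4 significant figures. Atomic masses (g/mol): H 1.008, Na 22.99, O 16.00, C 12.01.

823.0 g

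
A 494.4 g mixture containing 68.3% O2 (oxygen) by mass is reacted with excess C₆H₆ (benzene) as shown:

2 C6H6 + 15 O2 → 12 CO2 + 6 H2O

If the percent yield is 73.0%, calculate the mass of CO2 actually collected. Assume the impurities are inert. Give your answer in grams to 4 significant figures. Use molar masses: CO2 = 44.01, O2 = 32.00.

Pure O2 available = 494.4 g × 0.683 = 337.68 g.
n(O2) = 337.68 g / 32.00 g/mol = 10.552 mol.
From the equation the O2:CO2 mole ratio is 15:12, so n(CO2) = 10.552 × 12/15 = 8.4419 mol.
Mass of CO2 = 8.4419 mol × 44.01 g/mol = 371.53 g.
Actual mass collected = 371.53 g × 0.730 = 271.21 g.

271.2 g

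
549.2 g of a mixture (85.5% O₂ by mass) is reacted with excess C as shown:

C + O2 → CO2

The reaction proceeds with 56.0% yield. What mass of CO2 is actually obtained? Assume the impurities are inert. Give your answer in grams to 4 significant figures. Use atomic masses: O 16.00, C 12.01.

361.6 g

Pure O2 available = 549.2 g × 0.855 = 469.57 g.
M(O2) = 2(16.00) = 32.00 g/mol.
M(CO2) = 12.01 + 2(16.00) = 44.01 g/mol.
n(O2) = 469.57 g / 32.00 g/mol = 14.674 mol.
From the equation the O2:CO2 mole ratio is 1:1, so n(CO2) = 14.674 × 1/1 = 14.674 mol.
Mass of CO2 = 14.674 mol × 44.01 g/mol = 645.80 g.
Actual mass collected = 645.80 g × 0.560 = 361.65 g.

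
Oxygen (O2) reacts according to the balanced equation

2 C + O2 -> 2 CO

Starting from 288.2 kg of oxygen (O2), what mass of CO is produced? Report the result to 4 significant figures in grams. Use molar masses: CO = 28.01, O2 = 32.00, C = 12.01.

504500 g

Convert: 288.2 kg = 288200 g.
n(O2) = 288200 g / 32.00 g/mol = 9006.2 mol.
From the equation the O2:CO mole ratio is 1:2, so n(CO) = 9006.2 × 2/1 = 18012 mol.
Mass of CO = 18012 mol × 28.01 g/mol = 504530 g.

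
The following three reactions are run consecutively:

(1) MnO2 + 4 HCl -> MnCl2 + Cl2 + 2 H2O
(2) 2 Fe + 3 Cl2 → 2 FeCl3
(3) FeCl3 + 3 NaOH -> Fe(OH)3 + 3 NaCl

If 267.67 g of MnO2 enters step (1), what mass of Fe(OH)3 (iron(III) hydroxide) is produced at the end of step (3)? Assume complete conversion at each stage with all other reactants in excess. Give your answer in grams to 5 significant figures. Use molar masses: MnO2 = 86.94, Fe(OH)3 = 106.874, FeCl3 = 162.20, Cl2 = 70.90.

n(MnO2) = 267.67 / 86.94 = 3.07879 mol.
Reaction (1): MnO2→Cl2 ratio 1:1 ⇒ n(Cl2) = 3.07879 mol.
Reaction (2): Cl2→FeCl3 ratio 3:2 ⇒ n(FeCl3) = 2.05253 mol.
Reaction (3): FeCl3→Fe(OH)3 ratio 1:1 ⇒ n(Fe(OH)3) = 2.05253 mol.
Mass of Fe(OH)3 = 2.05253 × 106.874 = 219.362 g.

219.36 g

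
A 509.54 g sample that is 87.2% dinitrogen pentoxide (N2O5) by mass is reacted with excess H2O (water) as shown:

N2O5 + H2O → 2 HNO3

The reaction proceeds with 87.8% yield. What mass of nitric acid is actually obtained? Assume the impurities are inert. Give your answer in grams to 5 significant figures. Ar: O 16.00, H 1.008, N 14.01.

455.18 g

Pure N2O5 available = 509.54 g × 0.872 = 444.319 g.
M(N2O5) = 2(14.01) + 5(16.00) = 108.02 g/mol.
M(HNO3) = 1.008 + 14.01 + 3(16.00) = 63.018 g/mol.
n(N2O5) = 444.319 g / 108.02 g/mol = 4.11330 mol.
From the equation the N2O5:HNO3 mole ratio is 1:2, so n(HNO3) = 4.11330 × 2/1 = 8.22660 mol.
Mass of HNO3 = 8.22660 mol × 63.018 g/mol = 518.424 g.
Actual mass collected = 518.424 g × 0.878 = 455.176 g.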